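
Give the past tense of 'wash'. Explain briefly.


Apply rule: Add -ed. 'wash' becomes 'washed'.

washed


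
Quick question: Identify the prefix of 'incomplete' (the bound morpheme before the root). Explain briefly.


The word 'incomplete' = 'in' (prefix) + 'complete' (root). The prefix is 'in'.

in


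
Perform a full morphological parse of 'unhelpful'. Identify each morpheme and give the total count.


Step 1: Identify prefix: 'un' (meaning: not/reverse)
Step 2: Identify root: 'help'
Step 3: Identify suffix(es): 'ful'
Decomposition: un- (prefix: not/reverse) + help (root) + -ful (suffix: full of)
Total morphemes: 3

3 morphemes (un- (prefix: not/reverse) + help (root) + -ful (suffix: full of))


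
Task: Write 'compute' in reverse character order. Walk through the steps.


Reverse 'compute' character by character: 'etupmoc'.

etupmoc


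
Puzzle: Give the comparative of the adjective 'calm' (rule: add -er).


Apply comparative formation (add -er): 'calm' -> 'calmer'.

calmer


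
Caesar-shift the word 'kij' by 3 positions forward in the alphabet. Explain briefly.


Shift each letter by 3: k -> n, i -> l, j -> m. Result: 'nlm'.

nlm


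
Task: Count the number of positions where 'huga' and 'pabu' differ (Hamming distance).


Alignment:
Position 1: 'h' vs 'p' = DIFFER
Position 2: 'u' vs 'a' = DIFFER
Position 3: 'g' vs 'b' = DIFFER
Position 4: 'a' vs 'u' = DIFFER
Total differences: 4

4


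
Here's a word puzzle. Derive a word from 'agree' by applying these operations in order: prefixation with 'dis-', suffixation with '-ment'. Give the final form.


Step 1: Add prefix 'dis-' to 'agree' = 'disagree'
Step 2: Add suffix '-ment' to 'disagree' = 'disagreement'

disagreement


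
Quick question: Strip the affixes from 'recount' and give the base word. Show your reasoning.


Remove prefix 're' from 'recount' to get root 'count'.

count


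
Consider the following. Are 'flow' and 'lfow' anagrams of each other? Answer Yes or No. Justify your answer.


Sorted letters of 'flow': 'flow'
Sorted letters of 'lfow': 'flow'
They match.

Yes


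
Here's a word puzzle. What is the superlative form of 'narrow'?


Apply superlative formation (add -est): 'narrow' -> 'narrowest'.

narrowest


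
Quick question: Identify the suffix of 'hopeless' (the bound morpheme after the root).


The word 'hopeless' = 'hope' (root) + '-less' (suffix). The suffix is '-less'.

less


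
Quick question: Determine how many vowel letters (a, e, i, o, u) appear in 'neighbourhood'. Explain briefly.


Vowels in 'neighbourhood': e, i, o, u, o, o = 6 vowels.

6


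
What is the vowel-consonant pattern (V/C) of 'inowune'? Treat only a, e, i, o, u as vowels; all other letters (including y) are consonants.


Letter mapping: i = V, n = C, o = V, w = C, u = V, n = C, e = V.

VCVCVCV


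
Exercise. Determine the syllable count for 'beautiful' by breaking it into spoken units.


Break 'beautiful' into syllables: beau-ti-ful -> beau | ti | ful = 3 syllables

3 syllables


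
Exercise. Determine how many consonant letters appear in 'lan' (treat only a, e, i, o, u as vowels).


Consonants in 'lan': l, n = 2 consonants.

2


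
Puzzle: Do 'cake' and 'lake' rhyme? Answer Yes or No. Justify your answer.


Rime (stressed vowel + following sounds) of 'cake': -ake = /eɪk/
Rime of 'lake': -ake = /eɪk/
/eɪk/ and /eɪk/ are the same ending sound, so the words rhyme.

Yes


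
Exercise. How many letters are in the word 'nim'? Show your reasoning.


Spell out 'nim' and number each letter: n(1), i(2), m(3). Total: 3 letters.

3


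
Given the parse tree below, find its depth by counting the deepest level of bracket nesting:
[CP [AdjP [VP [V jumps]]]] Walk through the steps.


Count bracket nesting levels:
'[' at pos 0: depth = 1
'[' at pos 4: depth = 2
'[' at pos 10: depth = 3
'[' at pos 14: depth = 4
Maximum depth reached: 4

4


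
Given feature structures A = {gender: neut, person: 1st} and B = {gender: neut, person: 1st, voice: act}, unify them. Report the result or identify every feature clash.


Compare features:
gender: A=neut vs B=neut -> unified: neut
person: A=1st vs B=1st -> unified: 1st
voice: A=_ vs B=act -> unified: act
No clashes found.

Unified: {gender: neut, person: 1st, voice: act}


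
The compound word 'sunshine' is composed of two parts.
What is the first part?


Split 'sunshine' into 'sun' + 'shine'. The first part is 'sun'.

sun


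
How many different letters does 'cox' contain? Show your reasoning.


Unique letters in 'cox': {c, o, x} = 3 distinct letters.

3


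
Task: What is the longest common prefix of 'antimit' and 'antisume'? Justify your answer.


Compare from the start: 4 characters match: 'anti'. Mismatch at position 5: 'm' vs 's'.

anti


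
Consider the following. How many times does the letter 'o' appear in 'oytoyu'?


Letter 'o' in 'oytoyu': found at position(s) 1, 4 = 2 occurrence(s).

2


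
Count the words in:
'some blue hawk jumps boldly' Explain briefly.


Split into words: some | blue | hawk | jumps | boldly = 5 words.

5


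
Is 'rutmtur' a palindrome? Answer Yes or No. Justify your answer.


Forward: 'rutmtur'
Reversed: 'rutmtur'
They are identical.

Yes


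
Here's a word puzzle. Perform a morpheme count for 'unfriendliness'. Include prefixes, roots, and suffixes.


Decomposition: un- (prefix) + friend (root) + -ly (suffix) + -ness (suffix) = 4 morpheme(s)

4 morphemes


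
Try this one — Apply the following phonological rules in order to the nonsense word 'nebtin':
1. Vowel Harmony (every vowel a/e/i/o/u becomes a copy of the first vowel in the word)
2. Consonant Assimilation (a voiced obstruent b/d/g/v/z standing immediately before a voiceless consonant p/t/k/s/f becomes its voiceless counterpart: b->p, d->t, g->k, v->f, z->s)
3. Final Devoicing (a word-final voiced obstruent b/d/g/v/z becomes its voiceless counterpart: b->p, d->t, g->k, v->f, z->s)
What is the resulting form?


Starting form: 'nebtin'
Rule 1: Vowel Harmony: all vowels become 'e' (matching first vowel). 'nebtin' -> 'nebten'
Rule 2: Consonant Assimilation: voiced obstruent before voiceless consonant becomes voiceless ('bt' -> 'pt'). 'nebten' -> 'nepten'
Rule 3: Final Devoicing: final consonant 'n' is not one of the voiced obstruents b/d/g/v/z. No change.
Final form: 'nepten'

nepten


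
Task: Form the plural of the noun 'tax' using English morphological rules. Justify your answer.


Apply rule: Add -es (sibilant/fricative ending). 'tax' becomes 'taxes'.

taxes


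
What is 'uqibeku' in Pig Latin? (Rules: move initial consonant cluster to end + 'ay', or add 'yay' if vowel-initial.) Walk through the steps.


'uqibeku' starts with a vowel, so add 'yay': 'uqibekuyay'.

uqibekuyay


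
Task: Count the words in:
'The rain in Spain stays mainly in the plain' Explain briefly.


Split into words: The | rain | in | Spain | stays | mainly | in | the | plain = 9 words.

9


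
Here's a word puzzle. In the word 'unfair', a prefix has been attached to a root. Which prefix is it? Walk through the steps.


The word 'unfair' = 'un' (prefix) + 'fair' (root). The prefix is 'un'.

un


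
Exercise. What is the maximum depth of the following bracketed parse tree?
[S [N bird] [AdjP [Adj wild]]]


Count bracket nesting levels:
'[' at pos 0: depth = 1
'[' at pos 3: depth = 2
'[' at pos 12: depth = 2
'[' at pos 18: depth = 3
Maximum depth reached: 3

3


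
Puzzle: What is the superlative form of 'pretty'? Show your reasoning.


Apply superlative formation (consonant + y: change y to i, add -est): 'pretty' -> 'prettiest'.

prettiest


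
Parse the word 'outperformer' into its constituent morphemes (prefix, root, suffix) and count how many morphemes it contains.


Step 1: Identify prefix: 'out' (meaning: surpass)
Step 2: Identify root: 'perform'
Step 3: Identify suffix(es): 'er'
Decomposition: out- (prefix: surpass) + perform (root) + -er (suffix: one who)
Total morphemes: 3

3 morphemes (out- (prefix: surpass) + perform (root) + -er (suffix: one who))


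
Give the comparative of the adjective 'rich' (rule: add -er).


Apply comparative formation (add -er): 'rich' -> 'richer'.

richer


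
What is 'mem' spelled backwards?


Reverse 'mem' character by character: 'mem'.

mem


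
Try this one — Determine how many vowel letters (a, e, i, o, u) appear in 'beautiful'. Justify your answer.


Vowels in 'beautiful': e, a, u, i, u = 5 vowels.

5


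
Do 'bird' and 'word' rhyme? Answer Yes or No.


Rime (stressed vowel + following sounds) of 'bird': -ird = /ɜːrd/
Rime of 'word': -ord = /ɜːrd/
/ɜːrd/ and /ɜːrd/ are the same ending sound, so the words rhyme.

Yes


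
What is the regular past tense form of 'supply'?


Apply rule: Change -y to -ied. 'supply' becomes 'supplied'.

supplied


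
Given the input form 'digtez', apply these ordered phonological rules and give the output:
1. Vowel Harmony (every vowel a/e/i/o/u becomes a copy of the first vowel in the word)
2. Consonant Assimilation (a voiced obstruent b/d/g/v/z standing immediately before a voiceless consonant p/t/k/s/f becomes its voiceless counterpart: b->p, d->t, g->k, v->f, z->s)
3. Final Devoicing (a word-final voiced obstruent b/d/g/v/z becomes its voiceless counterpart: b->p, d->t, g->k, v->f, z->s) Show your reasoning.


Starting form: 'digtez'
Rule 1: Vowel Harmony: all vowels become 'i' (matching first vowel). 'digtez' -> 'digtiz'
Rule 2: Consonant Assimilation: voiced obstruent before voiceless consonant becomes voiceless ('gt' -> 'kt'). 'digtiz' -> 'diktiz'
Rule 3: Final Devoicing: word-final voiced obstruent 'z' becomes voiceless 's'. 'diktiz' -> 'diktis'
Final form: 'diktis'

diktis


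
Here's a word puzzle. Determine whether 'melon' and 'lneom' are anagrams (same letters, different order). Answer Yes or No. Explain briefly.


Sorted letters of 'melon': 'elmno'
Sorted letters of 'lneom': 'elmno'
They match.

Yes


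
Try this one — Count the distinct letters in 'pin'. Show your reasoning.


Unique letters in 'pin': {i, n, p} = 3 distinct letters.

3


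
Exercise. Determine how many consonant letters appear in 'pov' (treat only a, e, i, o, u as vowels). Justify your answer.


Consonants in 'pov': p, v = 2 consonants.

2


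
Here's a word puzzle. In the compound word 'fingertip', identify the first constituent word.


Split 'fingertip' into 'finger' + 'tip'. The first part is 'finger'.

finger


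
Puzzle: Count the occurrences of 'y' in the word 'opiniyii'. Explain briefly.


Letter 'y' in 'opiniyii': found at position(s) 6 = 1 occurrence(s).

1


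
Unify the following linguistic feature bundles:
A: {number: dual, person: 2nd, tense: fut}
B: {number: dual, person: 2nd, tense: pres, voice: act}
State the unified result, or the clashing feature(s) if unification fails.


Compare features:
number: A=dual vs B=dual -> unified: dual
person: A=2nd vs B=2nd -> unified: 2nd
tense: A=fut vs B=pres -> CLASH
voice: A=_ vs B=act -> unified: act
Clash detected on feature 'tense' (fut vs pres); unification fails.

CLASH on 'tense' (fut vs pres)


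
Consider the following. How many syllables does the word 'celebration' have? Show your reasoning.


Break 'celebration' into syllables: cel-e-bra-tion -> cel | e | bra | tion = 4 syllables

4 syllables


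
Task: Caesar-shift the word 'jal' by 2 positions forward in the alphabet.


Shift each letter by 2: j -> l, a -> c, l -> n. Result: 'lcn'.

lcn


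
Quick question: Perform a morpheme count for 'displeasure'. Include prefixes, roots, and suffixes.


Decomposition: dis- (prefix) + please (root) + -ure (suffix) = 3 morpheme(s)

3 morphemes


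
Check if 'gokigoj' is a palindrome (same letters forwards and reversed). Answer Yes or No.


Forward: 'gokigoj'
Reversed: 'jogikog'
They differ.

No


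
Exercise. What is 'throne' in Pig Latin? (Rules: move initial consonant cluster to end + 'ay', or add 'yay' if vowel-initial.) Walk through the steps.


'throne': move consonant cluster 'thr' to end and add 'ay': 'onethray'.

onethray


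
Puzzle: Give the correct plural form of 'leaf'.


Apply rule: Change -f to -ves. 'leaf' becomes 'leaves'.

leaves


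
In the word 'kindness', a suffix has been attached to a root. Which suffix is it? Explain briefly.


The word 'kindness' = 'kind' (root) + '-ness' (suffix). The suffix is '-ness'.

ness


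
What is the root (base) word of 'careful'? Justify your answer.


Remove suffix '-ful' from 'careful' to get root 'care'.

care


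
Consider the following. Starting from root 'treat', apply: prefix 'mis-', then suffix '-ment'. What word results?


Step 1: Add prefix 'mis-' to 'treat' = 'mistreat'
Step 2: Add suffix '-ment' to 'mistreat' = 'mistreatment'

mistreatment


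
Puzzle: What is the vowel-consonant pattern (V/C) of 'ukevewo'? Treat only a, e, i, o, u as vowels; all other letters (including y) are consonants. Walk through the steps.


Letter mapping: u = V, k = C, e = V, v = C, e = V, w = C, o = V.

VCVCVCV


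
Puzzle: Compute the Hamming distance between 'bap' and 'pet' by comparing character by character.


Alignment:
Position 1: 'b' vs 'p' = DIFFER
Position 2: 'a' vs 'e' = DIFFER
Position 3: 'p' vs 't' = DIFFER
Total differences: 3

3


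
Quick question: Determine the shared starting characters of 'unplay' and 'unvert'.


Compare from the start: 2 characters match: 'un'. Mismatch at position 3: 'p' vs 'v'.

un


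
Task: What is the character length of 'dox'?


Spell out 'dox' and number each letter: d(1), o(2), x(3). Total: 3 letters.

3


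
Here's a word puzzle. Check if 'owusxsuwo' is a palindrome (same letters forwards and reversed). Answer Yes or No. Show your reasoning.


Forward: 'owusxsuwo'
Reversed: 'owusxsuwo'
They are identical.

Yes


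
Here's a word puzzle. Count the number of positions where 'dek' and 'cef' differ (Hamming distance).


Alignment:
Position 1: 'd' vs 'c' = DIFFER
Position 2: 'e' vs 'e' = match
Position 3: 'k' vs 'f' = DIFFER
Total differences: 2

2


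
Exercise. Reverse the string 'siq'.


Reverse 'siq' character by character: 'qis'.

qis


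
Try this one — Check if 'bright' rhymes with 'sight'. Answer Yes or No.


Rime (stressed vowel + following sounds) of 'bright': -ight = /aɪt/
Rime of 'sight': -ight = /aɪt/
/aɪt/ and /aɪt/ are the same ending sound, so the words rhyme.

Yes


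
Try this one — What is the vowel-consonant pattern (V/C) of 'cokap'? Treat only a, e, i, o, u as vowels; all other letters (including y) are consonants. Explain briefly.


Letter mapping: c = C, o = V, k = C, a = V, p = C.

CVCVC


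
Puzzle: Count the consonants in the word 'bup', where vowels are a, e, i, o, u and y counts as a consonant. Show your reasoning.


Consonants in 'bup': b, p = 2 consonants.

2


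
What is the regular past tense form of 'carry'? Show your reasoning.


Apply rule: Change -y to -ied. 'carry' becomes 'carried'.

carried


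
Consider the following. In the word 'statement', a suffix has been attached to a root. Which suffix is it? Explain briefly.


The word 'statement' = 'state' (root) + '-ment' (suffix). The suffix is '-ment'.

ment


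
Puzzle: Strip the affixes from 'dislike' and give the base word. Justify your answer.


Remove prefix 'dis' from 'dislike' to get root 'like'.

like


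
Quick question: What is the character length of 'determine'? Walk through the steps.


Spell out 'determine' and number each letter: d(1), e(2), t(3), e(4), r(5), m(6), i(7), n(8), e(9). Total: 9 letters.

9


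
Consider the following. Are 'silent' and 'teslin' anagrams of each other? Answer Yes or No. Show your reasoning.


Sorted letters of 'silent': 'eilnst'
Sorted letters of 'teslin': 'eilnst'
They match.

Yes


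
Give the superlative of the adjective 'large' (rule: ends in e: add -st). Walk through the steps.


Apply superlative formation (ends in e: add -st): 'large' -> 'largest'.

largest


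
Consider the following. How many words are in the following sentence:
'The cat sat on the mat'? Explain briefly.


Split into words: The | cat | sat | on | the | mat = 6 words.

6


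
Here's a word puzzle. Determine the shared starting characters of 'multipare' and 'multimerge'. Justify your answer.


Compare from the start: 5 characters match: 'multi'. Mismatch at position 6: 'p' vs 'm'.

multi


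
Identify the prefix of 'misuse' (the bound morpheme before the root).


The word 'misuse' = 'mis' (prefix) + 'use' (root). The prefix is 'mis'.

mis


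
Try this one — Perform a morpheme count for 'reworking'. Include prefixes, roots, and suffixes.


Decomposition: re- (prefix) + work (root) + -ing (suffix) = 3 morpheme(s)

3 morphemes


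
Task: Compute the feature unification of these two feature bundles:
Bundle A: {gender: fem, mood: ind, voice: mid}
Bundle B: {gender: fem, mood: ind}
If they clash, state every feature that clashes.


Compare features:
gender: A=fem vs B=fem -> unified: fem
mood: A=ind vs B=ind -> unified: ind
voice: A=mid vs B=_ -> unified: mid
No clashes found.

Unified: {gender: fem, mood: ind, voice: mid}


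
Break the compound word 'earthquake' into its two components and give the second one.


Split 'earthquake' into 'earth' + 'quake'. The second part is 'quake'.

quake


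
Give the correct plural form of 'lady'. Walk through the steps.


Apply rule: Change -y to -ies (consonant + y). 'lady' becomes 'ladies'.

ladies


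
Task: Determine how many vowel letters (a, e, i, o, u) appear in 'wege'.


Vowels in 'wege': e, e = 2 vowels.

2


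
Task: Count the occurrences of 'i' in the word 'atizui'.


Letter 'i' in 'atizui': found at position(s) 3, 6 = 2 occurrence(s).

2


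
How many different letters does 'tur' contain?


Unique letters in 'tur': {r, t, u} = 3 distinct letters.

3


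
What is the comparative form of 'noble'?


Apply comparative formation (ends in e: add -r): 'noble' -> 'nobler'.

nobler


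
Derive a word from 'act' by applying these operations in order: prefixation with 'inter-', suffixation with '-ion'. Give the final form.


Step 1: Add prefix 'inter-' to 'act' = 'interact'
Step 2: Add suffix '-ion' to 'interact' = 'interaction'

interaction


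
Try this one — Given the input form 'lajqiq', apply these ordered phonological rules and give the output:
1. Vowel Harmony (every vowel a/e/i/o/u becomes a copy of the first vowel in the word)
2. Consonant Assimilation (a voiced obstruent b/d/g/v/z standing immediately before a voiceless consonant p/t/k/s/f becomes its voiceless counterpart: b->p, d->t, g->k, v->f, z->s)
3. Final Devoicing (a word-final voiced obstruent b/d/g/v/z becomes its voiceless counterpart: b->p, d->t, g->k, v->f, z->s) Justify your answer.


Starting form: 'lajqiq'
Rule 1: Vowel Harmony: all vowels become 'a' (matching first vowel). 'lajqiq' -> 'lajqaq'
Rule 2: Consonant Assimilation: no voiced obstruent (b/d/g/v/z) stands immediately before a voiceless consonant (p/t/k/s/f). No change.
Rule 3: Final Devoicing: final consonant 'q' is not one of the voiced obstruents b/d/g/v/z. No change.
Final form: 'lajqaq'

lajqaq


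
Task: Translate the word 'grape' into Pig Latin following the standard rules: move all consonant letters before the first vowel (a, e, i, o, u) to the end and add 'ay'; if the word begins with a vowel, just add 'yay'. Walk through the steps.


'grape': move consonant cluster 'gr' to end and add 'ay': 'apegray'.

apegray


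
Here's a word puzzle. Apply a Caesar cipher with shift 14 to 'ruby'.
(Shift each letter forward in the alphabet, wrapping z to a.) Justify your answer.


Shift each letter by 14: r -> f, u -> i, b -> p, y -> m. Result: 'fipm'.

fipm


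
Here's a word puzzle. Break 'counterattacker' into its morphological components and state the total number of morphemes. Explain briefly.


Step 1: Identify prefix: 'counter' (meaning: against)
Step 2: Identify root: 'attack'
Step 3: Identify suffix(es): 'er'
Decomposition: counter- (prefix: against) + attack (root) + -er (suffix: one who)
Total morphemes: 3

3 morphemes (counter- (prefix: against) + attack (root) + -er (suffix: one who))


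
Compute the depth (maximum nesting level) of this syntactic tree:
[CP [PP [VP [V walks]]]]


Count bracket nesting levels:
'[' at pos 0: depth = 1
'[' at pos 4: depth = 2
'[' at pos 8: depth = 3
'[' at pos 12: depth = 4
Maximum depth reached: 4

4


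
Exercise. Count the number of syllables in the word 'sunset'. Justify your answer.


Break 'sunset' into syllables: sun-set -> sun | set = 2 syllables

2 syllables


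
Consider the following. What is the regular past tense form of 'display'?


Apply rule: Add -ed. 'display' becomes 'displayed'.

displayed


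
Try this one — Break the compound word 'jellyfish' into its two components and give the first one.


Split 'jellyfish' into 'jelly' + 'fish'. The first part is 'jelly'.

jelly


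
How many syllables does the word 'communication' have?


Break 'communication' into syllables: com-mu-ni-ca-tion -> com | mu | ni | ca | tion = 5 syllables

5 syllables


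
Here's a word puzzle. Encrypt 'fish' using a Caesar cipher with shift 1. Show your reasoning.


Shift each letter by 1: f -> g, i -> j, s -> t, h -> i. Result: 'gjti'.

gjti


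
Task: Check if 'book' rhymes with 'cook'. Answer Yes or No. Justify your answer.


Rime (stressed vowel + following sounds) of 'book': -ook = /ʊk/
Rime of 'cook': -ook = /ʊk/
/ʊk/ and /ʊk/ are the same ending sound, so the words rhyme.

Yes


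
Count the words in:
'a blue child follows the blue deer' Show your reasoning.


Split into words: a | blue | child | follows | the | blue | deer = 7 words.

7


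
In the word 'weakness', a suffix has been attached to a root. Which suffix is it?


The word 'weakness' = 'weak' (root) + '-ness' (suffix). The suffix is '-ness'.

ness


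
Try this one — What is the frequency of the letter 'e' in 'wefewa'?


Letter 'e' in 'wefewa': found at position(s) 2, 4 = 2 occurrence(s).

2


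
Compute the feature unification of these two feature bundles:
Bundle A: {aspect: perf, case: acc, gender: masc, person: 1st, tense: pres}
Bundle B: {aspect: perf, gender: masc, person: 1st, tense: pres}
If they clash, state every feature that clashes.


Compare features:
aspect: A=perf vs B=perf -> unified: perf
case: A=acc vs B=_ -> unified: acc
gender: A=masc vs B=masc -> unified: masc
person: A=1st vs B=1st -> unified: 1st
tense: A=pres vs B=pres -> unified: pres
No clashes found.

Unified: {aspect: perf, case: acc, gender: masc, person: 1st, tense: pres}


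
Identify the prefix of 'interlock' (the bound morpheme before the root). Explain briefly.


The word 'interlock' = 'inter' (prefix) + 'lock' (root). The prefix is 'inter'.

inter


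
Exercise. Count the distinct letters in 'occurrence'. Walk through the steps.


Unique letters in 'occurrence': {c, e, n, o, r, u} = 6 distinct letters.

6


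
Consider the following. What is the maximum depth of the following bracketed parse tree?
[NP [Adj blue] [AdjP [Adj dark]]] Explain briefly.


Count bracket nesting levels:
'[' at pos 0: depth = 1
'[' at pos 4: depth = 2
'[' at pos 15: depth = 2
'[' at pos 21: depth = 3
Maximum depth reached: 3

3


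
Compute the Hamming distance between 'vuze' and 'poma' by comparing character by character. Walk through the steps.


Alignment:
Position 1: 'v' vs 'p' = DIFFER
Position 2: 'u' vs 'o' = DIFFER
Position 3: 'z' vs 'm' = DIFFER
Position 4: 'e' vs 'a' = DIFFER
Total differences: 4

4


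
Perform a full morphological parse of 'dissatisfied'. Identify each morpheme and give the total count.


Step 1: Identify prefix: 'dis' (meaning: not/apart)
Step 2: Identify root: 'satisfy'
Step 3: Identify suffix(es): 'ed'
Decomposition: dis- (prefix: not/apart) + satisfy (root) + -ed (suffix: past)
Total morphemes: 3

3 morphemes (dis- (prefix: not/apart) + satisfy (root) + -ed (suffix: past))


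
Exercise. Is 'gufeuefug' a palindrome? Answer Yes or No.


Forward: 'gufeuefug'
Reversed: 'gufeuefug'
They are identical.

Yes


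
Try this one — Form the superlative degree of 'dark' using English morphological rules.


Apply superlative formation (add -est): 'dark' -> 'darkest'.

darkest


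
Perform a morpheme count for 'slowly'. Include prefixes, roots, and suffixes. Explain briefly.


Decomposition: slow (root) + -ly (suffix) = 2 morpheme(s)

2 morphemes


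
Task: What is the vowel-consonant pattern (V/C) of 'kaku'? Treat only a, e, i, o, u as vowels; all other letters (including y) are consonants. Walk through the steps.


Letter mapping: k = C, a = V, k = C, u = V.

CVCV


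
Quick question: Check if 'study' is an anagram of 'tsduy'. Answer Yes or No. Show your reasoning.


Sorted letters of 'study': 'dstuy'
Sorted letters of 'tsduy': 'dstuy'
They match.

Yes


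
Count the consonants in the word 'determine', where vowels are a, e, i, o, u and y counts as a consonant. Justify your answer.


Consonants in 'determine': d, t, r, m, n = 5 consonants.

5


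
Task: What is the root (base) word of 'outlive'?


Remove prefix 'out' from 'outlive' to get root 'live'.

live


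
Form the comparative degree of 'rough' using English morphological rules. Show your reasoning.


Apply comparative formation (add -er): 'rough' -> 'rougher'.

rougher


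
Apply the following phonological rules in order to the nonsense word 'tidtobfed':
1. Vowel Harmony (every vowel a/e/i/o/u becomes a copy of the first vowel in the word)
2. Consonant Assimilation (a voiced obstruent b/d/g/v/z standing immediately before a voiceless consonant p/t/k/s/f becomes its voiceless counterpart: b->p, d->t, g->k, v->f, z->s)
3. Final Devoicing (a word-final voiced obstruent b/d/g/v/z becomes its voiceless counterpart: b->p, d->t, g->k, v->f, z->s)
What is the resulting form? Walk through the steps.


Starting form: 'tidtobfed'
Rule 1: Vowel Harmony: all vowels become 'i' (matching first vowel). 'tidtobfed' -> 'tidtibfid'
Rule 2: Consonant Assimilation: voiced obstruent before voiceless consonant becomes voiceless ('dt' -> 'tt', 'bf' -> 'pf'). 'tidtibfid' -> 'tittipfid'
Rule 3: Final Devoicing: word-final voiced obstruent 'd' becomes voiceless 't'. 'tittipfid' -> 'tittipfit'
Final form: 'tittipfit'

tittipfit


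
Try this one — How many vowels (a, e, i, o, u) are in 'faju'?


Vowels in 'faju': a, u = 2 vowels.

2


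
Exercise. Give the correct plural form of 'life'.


Apply rule: Change -fe to -ves. 'life' becomes 'lives'.

lives


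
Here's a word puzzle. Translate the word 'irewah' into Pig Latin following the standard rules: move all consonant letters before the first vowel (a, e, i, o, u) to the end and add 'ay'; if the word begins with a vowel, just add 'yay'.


'irewah' starts with a vowel, so add 'yay': 'irewahyay'.

irewahyay


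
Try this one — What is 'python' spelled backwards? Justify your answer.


Reverse 'python' character by character: 'nohtyp'.

nohtyp


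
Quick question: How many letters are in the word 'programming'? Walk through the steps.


Spell out 'programming' and number each letter: p(1), r(2), o(3), g(4), r(5), a(6), m(7), m(8), i(9), n(10), g(11). Total: 11 letters.

11


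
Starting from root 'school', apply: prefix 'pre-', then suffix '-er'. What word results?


Step 1: Add prefix 'pre-' to 'school' = 'preschool'
Step 2: Add suffix '-er' to 'preschool' = 'preschooler'

preschooler


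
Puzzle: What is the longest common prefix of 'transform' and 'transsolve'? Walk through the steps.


Compare from the start: 5 characters match: 'trans'. Mismatch at position 6: 'f' vs 's'.

trans


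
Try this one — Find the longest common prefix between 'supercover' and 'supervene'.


Compare from the start: 5 characters match: 'super'. Mismatch at position 6: 'c' vs 'v'.

super


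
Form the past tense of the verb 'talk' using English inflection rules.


Apply rule: Add -ed. 'talk' becomes 'talked'.

talked


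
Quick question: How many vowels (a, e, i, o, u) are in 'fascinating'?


Vowels in 'fascinating': a, i, a, i = 4 vowels.

4


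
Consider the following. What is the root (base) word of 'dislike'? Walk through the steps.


Remove prefix 'dis' from 'dislike' to get root 'like'.

like


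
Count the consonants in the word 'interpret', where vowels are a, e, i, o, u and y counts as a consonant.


Consonants in 'interpret': n, t, r, p, r, t = 6 consonants.

6


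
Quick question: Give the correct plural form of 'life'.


Apply rule: Change -fe to -ves. 'life' becomes 'lives'.

lives


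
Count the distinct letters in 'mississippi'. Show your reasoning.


Unique letters in 'mississippi': {i, m, p, s} = 4 distinct letters.

4


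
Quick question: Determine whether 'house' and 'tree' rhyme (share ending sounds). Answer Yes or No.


Rime (stressed vowel + following sounds) of 'house': -ouse = /aʊs/
Rime of 'tree': -ee = /iː/
/aʊs/ and /iː/ are different ending sounds, so the words do not rhyme.

No


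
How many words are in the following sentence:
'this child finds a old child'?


Split into words: this | child | finds | a | old | child = 6 words.

6


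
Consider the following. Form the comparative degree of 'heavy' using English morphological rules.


Apply comparative formation (consonant + y: change y to i, add -er): 'heavy' -> 'heavier'.

heavier


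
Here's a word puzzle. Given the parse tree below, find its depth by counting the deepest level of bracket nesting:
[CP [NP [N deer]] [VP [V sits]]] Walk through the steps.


Count bracket nesting levels:
'[' at pos 0: depth = 1
'[' at pos 4: depth = 2
'[' at pos 8: depth = 3
'[' at pos 18: depth = 2
'[' at pos 22: depth = 3
Maximum depth reached: 3

3


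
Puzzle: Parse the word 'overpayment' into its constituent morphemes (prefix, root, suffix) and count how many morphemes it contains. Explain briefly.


Step 1: Identify prefix: 'over' (meaning: excessively)
Step 2: Identify root: 'pay'
Step 3: Identify suffix(es): 'ment'
Decomposition: over- (prefix: excessively) + pay (root) + -ment (suffix: action/result)
Total morphemes: 3

3 morphemes (over- (prefix: excessively) + pay (root) + -ment (suffix: action/result))


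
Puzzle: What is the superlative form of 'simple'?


Apply superlative formation (ends in e: add -st): 'simple' -> 'simplest'.

simplest


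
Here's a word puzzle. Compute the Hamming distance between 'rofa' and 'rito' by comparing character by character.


Alignment:
Position 1: 'r' vs 'r' = match
Position 2: 'o' vs 'i' = DIFFER
Position 3: 'f' vs 't' = DIFFER
Position 4: 'a' vs 'o' = DIFFER
Total differences: 3

3


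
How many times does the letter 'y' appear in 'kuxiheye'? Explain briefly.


Letter 'y' in 'kuxiheye': found at position(s) 7 = 1 occurrence(s).

1


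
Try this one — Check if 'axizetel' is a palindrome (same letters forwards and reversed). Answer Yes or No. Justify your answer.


Forward: 'axizetel'
Reversed: 'letezixa'
They differ.

No


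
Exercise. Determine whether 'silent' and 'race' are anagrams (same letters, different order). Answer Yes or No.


Sorted letters of 'silent': 'eilnst'
Sorted letters of 'race': 'acer'
They do not match.

No


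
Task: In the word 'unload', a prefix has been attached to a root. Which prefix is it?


The word 'unload' = 'un' (prefix) + 'load' (root). The prefix is 'un'.

un


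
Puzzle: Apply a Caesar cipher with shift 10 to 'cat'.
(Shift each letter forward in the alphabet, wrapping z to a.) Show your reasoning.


Shift each letter by 10: c -> m, a -> k, t -> d. Result: 'mkd'.

mkd


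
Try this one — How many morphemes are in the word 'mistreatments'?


Decomposition: mis- (prefix) + treat (root) + -ment (suffix) + -s (plural) = 4 morpheme(s)

4 morphemes


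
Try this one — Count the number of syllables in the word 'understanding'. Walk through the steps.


Break 'understanding' into syllables: un-der-stand-ing -> un | der | stand | ing = 4 syllables

4 syllables


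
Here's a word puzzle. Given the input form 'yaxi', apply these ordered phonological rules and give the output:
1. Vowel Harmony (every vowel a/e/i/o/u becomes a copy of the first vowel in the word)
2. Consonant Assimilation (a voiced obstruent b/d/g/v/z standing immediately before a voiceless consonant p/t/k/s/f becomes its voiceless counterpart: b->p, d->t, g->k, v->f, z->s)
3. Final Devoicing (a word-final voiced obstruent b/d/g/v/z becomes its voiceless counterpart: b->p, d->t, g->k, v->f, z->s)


Starting form: 'yaxi'
Rule 1: Vowel Harmony: all vowels become 'a' (matching first vowel). 'yaxi' -> 'yaxa'
Rule 2: Consonant Assimilation: no voiced obstruent (b/d/g/v/z) stands immediately before a voiceless consonant (p/t/k/s/f). No change.
Rule 3: Final Devoicing: the word ends in the vowel 'a', not a consonant. No change.
Final form: 'yaxa'

yaxa


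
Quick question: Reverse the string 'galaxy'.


Reverse 'galaxy' character by character: 'yxalag'.

yxalag


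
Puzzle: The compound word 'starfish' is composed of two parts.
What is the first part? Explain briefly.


Split 'starfish' into 'star' + 'fish'. The first part is 'star'.

star


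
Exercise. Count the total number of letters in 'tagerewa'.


Spell out 'tagerewa' and number each letter: t(1), a(2), g(3), e(4), r(5), e(6), w(7), a(8). Total: 8 letters.

8


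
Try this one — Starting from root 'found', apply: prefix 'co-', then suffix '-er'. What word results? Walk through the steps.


Step 1: Add prefix 'co-' to 'found' = 'cofound'
Step 2: Add suffix '-er' to 'cofound' = 'cofounder'

cofounder


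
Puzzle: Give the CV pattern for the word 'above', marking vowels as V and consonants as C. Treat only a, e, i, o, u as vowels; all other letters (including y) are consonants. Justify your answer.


Letter mapping: a = V, b = C, o = V, v = C, e = V.

VCVCV


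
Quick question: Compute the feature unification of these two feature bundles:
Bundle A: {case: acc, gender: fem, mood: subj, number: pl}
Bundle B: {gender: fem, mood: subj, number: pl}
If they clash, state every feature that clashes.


Compare features:
case: A=acc vs B=_ -> unified: acc
gender: A=fem vs B=fem -> unified: fem
mood: A=subj vs B=subj -> unified: subj
number: A=pl vs B=pl -> unified: pl
No clashes found.

Unified: {case: acc, gender: fem, mood: subj, number: pl}


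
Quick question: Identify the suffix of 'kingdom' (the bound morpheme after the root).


The word 'kingdom' = 'king' (root) + '-dom' (suffix). The suffix is '-dom'.

dom


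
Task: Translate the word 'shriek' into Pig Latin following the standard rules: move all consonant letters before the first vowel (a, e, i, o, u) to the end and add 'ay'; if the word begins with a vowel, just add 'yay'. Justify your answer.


'shriek': move consonant cluster 'shr' to end and add 'ay': 'iekshray'.

iekshray


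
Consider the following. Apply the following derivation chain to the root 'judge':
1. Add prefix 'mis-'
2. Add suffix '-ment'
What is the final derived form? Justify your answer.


Step 1: Add prefix 'mis-' to 'judge' = 'misjudge'
Step 2: Add suffix '-ment' to 'misjudge' = 'misjudgment'

misjudgment


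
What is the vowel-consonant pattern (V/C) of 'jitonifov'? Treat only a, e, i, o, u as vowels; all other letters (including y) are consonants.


Letter mapping: j = C, i = V, t = C, o = V, n = C, i = V, f = C, o = V, v = C.

CVCVCVCVC


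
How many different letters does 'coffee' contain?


Unique letters in 'coffee': {c, e, f, o} = 4 distinct letters.

4


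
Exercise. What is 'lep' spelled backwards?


Reverse 'lep' character by character: 'pel'.

pel


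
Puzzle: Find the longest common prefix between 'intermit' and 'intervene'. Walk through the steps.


Compare from the start: 5 characters match: 'inter'. Mismatch at position 6: 'm' vs 'v'.

inter


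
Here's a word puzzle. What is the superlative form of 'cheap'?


Apply superlative formation (add -est): 'cheap' -> 'cheapest'.

cheapest


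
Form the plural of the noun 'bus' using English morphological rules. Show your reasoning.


Apply rule: Add -es (sibilant/fricative ending). 'bus' becomes 'buses'.

buses


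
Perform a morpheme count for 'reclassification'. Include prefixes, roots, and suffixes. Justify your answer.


Decomposition: re- (prefix) + class (root) + -ify (suffix) + -ation (suffix) = 4 morpheme(s)

4 morphemes


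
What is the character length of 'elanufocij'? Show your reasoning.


Spell out 'elanufocij' and number each letter: e(1), l(2), a(3), n(4), u(5), f(6), o(7), c(8), i(9), j(10). Total: 10 letters.

10


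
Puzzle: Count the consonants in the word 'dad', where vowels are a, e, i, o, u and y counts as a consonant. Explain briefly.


Consonants in 'dad': d, d = 2 consonants.

2


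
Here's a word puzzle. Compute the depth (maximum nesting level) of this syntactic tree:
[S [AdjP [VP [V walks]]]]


Count bracket nesting levels:
'[' at pos 0: depth = 1
'[' at pos 3: depth = 2
'[' at pos 9: depth = 3
'[' at pos 13: depth = 4
Maximum depth reached: 4

4


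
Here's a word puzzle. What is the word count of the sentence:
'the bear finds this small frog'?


Split into words: the | bear | finds | this | small | frog = 6 words.

6


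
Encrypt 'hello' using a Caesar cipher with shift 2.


Shift each letter by 2: h -> j, e -> g, l -> n, l -> n, o -> q. Result: 'jgnnq'.

jgnnq


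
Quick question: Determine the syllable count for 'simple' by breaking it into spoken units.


Break 'simple' into syllables: sim-ple -> sim | ple = 2 syllables

2 syllables


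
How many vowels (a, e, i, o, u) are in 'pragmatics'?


Vowels in 'pragmatics': a, a, i = 3 vowels.

3


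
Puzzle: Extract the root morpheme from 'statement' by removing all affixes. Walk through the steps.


Remove suffix '-ment' from 'statement' to get root 'state'.

state


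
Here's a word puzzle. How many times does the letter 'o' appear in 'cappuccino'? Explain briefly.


Letter 'o' in 'cappuccino': found at position(s) 10 = 1 occurrence(s).

1


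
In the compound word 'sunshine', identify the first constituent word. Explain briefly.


Split 'sunshine' into 'sun' + 'shine'. The first part is 'sun'.

sun


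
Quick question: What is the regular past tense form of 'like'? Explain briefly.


Apply rule: Add -d (word ends in -e). 'like' becomes 'liked'.

liked


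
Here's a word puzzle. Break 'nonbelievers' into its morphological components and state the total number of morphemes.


Step 1: Identify prefix: 'non' (meaning: not)
Step 2: Identify root: 'believe'
Step 3: Identify suffix(es): 'er, s'
Decomposition: non- (prefix: not) + believe (root) + -er (suffix: one who) + -s (plural)
Total morphemes: 4

4 morphemes (non- (prefix: not) + believe (root) + -er (suffix: one who) + -s (plural))


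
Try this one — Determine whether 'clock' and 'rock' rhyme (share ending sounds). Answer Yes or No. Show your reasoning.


Rime (stressed vowel + following sounds) of 'clock': -ock = /ɒk/
Rime of 'rock': -ock = /ɒk/
/ɒk/ and /ɒk/ are the same ending sound, so the words rhyme.

Yes


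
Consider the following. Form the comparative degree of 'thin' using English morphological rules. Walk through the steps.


Apply comparative formation (double final consonant, add -er): 'thin' -> 'thinner'.

thinner
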